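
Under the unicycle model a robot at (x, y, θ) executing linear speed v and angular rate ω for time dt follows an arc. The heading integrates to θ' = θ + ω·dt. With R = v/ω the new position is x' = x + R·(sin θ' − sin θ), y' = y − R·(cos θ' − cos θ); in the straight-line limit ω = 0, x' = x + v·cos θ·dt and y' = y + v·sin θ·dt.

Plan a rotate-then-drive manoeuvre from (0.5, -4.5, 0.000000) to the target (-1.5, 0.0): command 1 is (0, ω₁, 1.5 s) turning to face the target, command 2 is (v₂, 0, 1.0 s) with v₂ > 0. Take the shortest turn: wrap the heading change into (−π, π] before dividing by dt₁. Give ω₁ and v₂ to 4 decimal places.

heading to target = atan2(0−-4.5, -1.5−0.5) = 1.9890
Δθ = wrap(1.9890 − 0.0000) = 1.9890; ω₁ = Δθ/dt₁ = 1.3260
distance = √((-1.5−0.5)² + (0−-4.5)²) = 4.9244; v₂ = distance/dt₂ = 4.9244

ω₁ = 1.3260, v₂ = 4.9244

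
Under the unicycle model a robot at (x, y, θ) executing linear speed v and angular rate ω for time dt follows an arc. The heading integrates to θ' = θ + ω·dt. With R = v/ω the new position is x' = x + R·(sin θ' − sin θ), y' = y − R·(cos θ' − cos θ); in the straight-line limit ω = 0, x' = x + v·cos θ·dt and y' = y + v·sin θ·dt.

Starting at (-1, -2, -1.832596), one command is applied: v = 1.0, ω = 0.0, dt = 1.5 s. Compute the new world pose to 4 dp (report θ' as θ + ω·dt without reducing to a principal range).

θ' = -1.8326 + 0.0·1.5 = -1.8326
ω = 0 → straight: x' = -1 + 1.0·cos(-1.8326)·1.5 = -1.3882
y' = -2 + 1.0·sin(-1.8326)·1.5 = -3.4489

(-1.3882, -3.4489, -1.8326)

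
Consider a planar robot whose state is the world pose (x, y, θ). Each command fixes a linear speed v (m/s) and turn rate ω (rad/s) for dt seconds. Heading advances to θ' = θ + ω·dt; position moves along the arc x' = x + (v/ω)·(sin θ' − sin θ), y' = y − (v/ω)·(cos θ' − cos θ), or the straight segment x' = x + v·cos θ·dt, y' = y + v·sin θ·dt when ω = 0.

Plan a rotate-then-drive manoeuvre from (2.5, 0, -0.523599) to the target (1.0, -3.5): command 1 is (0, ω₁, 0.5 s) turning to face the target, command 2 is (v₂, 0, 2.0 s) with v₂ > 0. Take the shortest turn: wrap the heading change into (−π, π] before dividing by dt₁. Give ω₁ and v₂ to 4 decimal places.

ω₁ = -2.9042, v₂ = 1.9039

heading to target = atan2(-3.5−0, 1−2.5) = -1.9757
Δθ = wrap(-1.9757 − -0.5236) = -1.4521; ω₁ = Δθ/dt₁ = -2.9042
distance = √((1−2.5)² + (-3.5−0)²) = 3.8079; v₂ = distance/dt₂ = 1.9039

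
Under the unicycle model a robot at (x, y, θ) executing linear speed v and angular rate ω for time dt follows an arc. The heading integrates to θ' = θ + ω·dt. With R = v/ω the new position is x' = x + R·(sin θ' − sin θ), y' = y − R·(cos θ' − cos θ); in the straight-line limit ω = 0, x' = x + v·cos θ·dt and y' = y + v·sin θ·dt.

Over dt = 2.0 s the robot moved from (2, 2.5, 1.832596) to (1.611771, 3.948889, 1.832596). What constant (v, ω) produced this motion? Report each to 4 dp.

v = 0.7500, ω = 0.0000

Δθ = 1.832596 − 1.832596 = 0.000000
ω = Δθ/dt = 0.000000/2.0 = 0.0000
ω = 0 → v = (Δx·cos θ + Δy·sin θ)/dt = 0.7500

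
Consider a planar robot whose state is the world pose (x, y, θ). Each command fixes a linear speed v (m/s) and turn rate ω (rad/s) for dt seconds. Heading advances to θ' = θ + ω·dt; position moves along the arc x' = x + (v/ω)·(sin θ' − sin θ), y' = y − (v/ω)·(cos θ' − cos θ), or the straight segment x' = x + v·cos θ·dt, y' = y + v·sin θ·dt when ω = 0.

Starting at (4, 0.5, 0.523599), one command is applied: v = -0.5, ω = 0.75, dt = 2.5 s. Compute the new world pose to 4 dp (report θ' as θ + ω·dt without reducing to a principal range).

(3.8823, -0.5683, 2.3986)

θ' = 0.5236 + 0.75·2.5 = 2.3986
R = v/ω = -0.5/0.75 = -0.6667
x' = 4 + -0.6667·(sin 2.3986 − sin 0.5236) = 3.8823
y' = 0.5 − -0.6667·(cos 2.3986 − cos 0.5236) = -0.5683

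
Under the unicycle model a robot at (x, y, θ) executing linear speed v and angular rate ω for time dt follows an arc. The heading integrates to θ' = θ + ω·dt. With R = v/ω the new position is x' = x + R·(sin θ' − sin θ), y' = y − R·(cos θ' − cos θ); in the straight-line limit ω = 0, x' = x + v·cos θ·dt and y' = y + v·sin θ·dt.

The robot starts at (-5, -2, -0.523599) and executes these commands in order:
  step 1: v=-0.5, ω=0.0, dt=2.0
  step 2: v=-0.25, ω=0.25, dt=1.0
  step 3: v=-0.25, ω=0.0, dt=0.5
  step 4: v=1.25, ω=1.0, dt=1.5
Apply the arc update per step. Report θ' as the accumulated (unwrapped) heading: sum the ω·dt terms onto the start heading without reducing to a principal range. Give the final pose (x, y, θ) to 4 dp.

(-4.7018, -0.5880, 1.2264)

step 1: θ'=-0.5236 (straight) → pose (-5.8660, -1.5000, -0.5236)
step 2: θ'=-0.2736 (R=-1.0000) → pose (-6.0958, -1.4032, -0.2736)
step 3: θ'=-0.2736 (straight) → pose (-6.2162, -1.3694, -0.2736)
step 4: θ'=1.2264 (R=1.2500) → pose (-4.7018, -0.5880, 1.2264)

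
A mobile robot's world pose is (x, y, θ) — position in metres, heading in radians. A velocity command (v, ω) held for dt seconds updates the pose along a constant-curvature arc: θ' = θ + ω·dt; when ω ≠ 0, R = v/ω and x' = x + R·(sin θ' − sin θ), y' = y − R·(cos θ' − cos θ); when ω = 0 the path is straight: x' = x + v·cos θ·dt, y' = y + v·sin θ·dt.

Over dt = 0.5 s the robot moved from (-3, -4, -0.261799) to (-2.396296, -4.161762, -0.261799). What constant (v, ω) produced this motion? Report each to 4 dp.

v = 1.2500, ω = 0.0000

Δθ = -0.261799 − -0.261799 = 0.000000
ω = Δθ/dt = 0.000000/0.5 = 0.0000
ω = 0 → v = (Δx·cos θ + Δy·sin θ)/dt = 1.2500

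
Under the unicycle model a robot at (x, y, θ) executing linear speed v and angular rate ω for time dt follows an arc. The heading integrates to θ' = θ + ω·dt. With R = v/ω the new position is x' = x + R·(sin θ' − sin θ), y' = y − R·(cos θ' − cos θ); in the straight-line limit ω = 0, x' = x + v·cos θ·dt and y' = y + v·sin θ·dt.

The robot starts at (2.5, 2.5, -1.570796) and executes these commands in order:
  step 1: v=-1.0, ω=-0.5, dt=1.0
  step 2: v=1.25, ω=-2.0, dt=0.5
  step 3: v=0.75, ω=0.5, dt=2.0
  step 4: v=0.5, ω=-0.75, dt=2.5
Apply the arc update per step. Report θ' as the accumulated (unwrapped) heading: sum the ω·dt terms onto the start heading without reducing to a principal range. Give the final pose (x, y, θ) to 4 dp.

step 1: θ'=-2.0708 (R=2.0000) → pose (2.7448, 3.4589, -2.0708)
step 2: θ'=-3.0708 (R=-0.6250) → pose (2.2406, 3.1351, -3.0708)
step 3: θ'=-2.0708 (R=1.5000) → pose (1.0303, 2.3580, -2.0708)
step 4: θ'=-3.9458 (R=-0.6667) → pose (-0.0350, 2.2151, -3.9458)

(-0.0350, 2.2151, -3.9458)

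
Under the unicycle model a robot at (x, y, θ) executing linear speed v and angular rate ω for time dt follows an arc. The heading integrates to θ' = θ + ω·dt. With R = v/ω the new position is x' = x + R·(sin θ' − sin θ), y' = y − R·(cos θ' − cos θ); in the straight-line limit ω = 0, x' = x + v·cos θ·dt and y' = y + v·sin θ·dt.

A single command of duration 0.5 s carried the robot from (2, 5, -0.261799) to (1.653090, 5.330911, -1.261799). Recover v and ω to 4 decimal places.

Δθ = -1.261799 − -0.261799 = -1.000000
ω = Δθ/dt = -1.000000/0.5 = -2.0000
R = Δx/(sin θ' − sin θ) = 0.5000
v = R·ω = 0.5000·-2.0000 = -1.0000

v = -1.0000, ω = -2.0000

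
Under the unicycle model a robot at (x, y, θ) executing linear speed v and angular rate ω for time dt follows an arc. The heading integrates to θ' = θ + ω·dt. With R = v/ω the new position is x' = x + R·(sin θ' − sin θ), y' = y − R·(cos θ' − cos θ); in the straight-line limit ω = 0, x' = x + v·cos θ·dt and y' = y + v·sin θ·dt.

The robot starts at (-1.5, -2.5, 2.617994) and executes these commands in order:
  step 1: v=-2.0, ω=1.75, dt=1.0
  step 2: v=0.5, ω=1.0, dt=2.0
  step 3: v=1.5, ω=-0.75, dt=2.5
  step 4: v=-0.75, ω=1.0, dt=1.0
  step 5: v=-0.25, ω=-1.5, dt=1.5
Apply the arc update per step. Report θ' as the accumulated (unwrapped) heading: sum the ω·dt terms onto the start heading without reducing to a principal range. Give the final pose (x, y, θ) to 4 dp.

step 1: θ'=4.3680 (R=-1.1429) → pose (0.1472, -1.8961, 4.3680)
step 2: θ'=6.3680 (R=0.5000) → pose (0.6602, -2.5631, 6.3680)
step 3: θ'=4.4930 (R=-2.0000) → pose (2.7816, -4.9912, 4.4930)
step 4: θ'=5.4930 (R=-0.7500) → pose (2.5825, -4.3002, 5.4930)
step 5: θ'=3.2430 (R=0.1667) → pose (2.6840, -4.0171, 3.2430)

(2.6840, -4.0171, 3.2430)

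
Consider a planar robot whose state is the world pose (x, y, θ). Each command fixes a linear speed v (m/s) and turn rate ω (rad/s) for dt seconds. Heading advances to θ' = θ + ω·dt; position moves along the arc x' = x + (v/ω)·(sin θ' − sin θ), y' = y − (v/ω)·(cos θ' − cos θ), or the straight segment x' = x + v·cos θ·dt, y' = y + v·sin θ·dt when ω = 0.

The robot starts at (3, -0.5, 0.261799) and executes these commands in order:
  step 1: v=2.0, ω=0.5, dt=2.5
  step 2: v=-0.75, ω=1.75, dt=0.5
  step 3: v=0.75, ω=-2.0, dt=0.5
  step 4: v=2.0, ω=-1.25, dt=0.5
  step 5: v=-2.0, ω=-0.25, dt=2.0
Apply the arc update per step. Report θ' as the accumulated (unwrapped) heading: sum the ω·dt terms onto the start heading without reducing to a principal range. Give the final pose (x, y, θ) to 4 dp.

step 1: θ'=1.5118 (R=4.0000) → pose (5.9578, 3.1279, 1.5118)
step 2: θ'=2.3868 (R=-0.4286) → pose (6.0920, 2.7904, 2.3868)
step 3: θ'=1.3868 (R=-0.3750) → pose (5.9802, 3.1322, 1.3868)
step 4: θ'=0.7618 (R=-1.6000) → pose (6.4489, 3.9972, 0.7618)
step 5: θ'=0.2618 (R=8.0000) → pose (2.9976, 2.0585, 0.2618)

(2.9976, 2.0585, 0.2618)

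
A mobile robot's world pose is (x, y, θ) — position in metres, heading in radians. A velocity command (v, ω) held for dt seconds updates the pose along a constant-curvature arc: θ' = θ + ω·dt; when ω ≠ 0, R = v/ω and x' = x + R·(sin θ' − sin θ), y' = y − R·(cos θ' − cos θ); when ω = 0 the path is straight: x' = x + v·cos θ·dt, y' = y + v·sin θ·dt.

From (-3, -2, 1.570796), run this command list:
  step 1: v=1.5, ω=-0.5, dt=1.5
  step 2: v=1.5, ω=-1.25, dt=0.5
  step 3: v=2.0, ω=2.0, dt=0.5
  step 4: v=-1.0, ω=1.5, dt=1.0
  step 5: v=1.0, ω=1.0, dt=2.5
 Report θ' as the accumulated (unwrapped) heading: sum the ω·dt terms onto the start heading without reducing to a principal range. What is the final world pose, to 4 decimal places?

(-1.7982, -1.1941, 5.1958)

step 1: θ'=0.8208 (R=-3.0000) → pose (-2.1951, 0.0449, 0.8208)
step 2: θ'=0.1958 (R=-1.2000) → pose (-1.5505, 0.4040, 0.1958)
step 3: θ'=1.1958 (R=1.0000) → pose (-0.8145, 1.0186, 1.1958)
step 4: θ'=2.6958 (R=-0.6667) → pose (-0.4816, 0.1729, 2.6958)
step 5: θ'=5.1958 (R=1.0000) → pose (-1.7982, -1.1941, 5.1958)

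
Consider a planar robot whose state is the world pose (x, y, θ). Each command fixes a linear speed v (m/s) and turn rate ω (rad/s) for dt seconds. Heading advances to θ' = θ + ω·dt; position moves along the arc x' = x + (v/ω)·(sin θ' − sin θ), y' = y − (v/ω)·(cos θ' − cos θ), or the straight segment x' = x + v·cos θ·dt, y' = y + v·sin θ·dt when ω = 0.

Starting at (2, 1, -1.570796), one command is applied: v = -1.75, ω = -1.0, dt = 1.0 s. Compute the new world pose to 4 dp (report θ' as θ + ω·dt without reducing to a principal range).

(2.8045, 2.4726, -2.5708)

θ' = -1.5708 + -1.0·1.0 = -2.5708
R = v/ω = -1.75/-1.0 = 1.7500
x' = 2 + 1.7500·(sin -2.5708 − sin -1.5708) = 2.8045
y' = 1 − 1.7500·(cos -2.5708 − cos -1.5708) = 2.4726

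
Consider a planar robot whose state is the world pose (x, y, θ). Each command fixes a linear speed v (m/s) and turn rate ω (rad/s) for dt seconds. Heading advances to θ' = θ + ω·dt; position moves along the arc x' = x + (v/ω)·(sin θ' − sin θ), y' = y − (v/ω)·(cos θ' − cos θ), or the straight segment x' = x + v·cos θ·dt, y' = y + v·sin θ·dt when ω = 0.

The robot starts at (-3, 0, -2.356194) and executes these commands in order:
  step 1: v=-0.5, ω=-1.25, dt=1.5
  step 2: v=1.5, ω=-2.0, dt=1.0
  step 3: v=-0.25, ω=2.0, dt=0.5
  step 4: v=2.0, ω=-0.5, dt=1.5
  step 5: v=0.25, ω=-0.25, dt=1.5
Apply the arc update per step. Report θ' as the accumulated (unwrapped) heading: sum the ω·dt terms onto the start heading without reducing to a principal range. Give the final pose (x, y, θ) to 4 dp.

(0.8155, 2.8138, -6.3562)

step 1: θ'=-4.2312 (R=0.4000) → pose (-2.3626, -0.0977, -4.2312)
step 2: θ'=-6.2312 (R=-0.7500) → pose (-1.7367, 0.9984, -6.2312)
step 3: θ'=-5.2312 (R=-0.1250) → pose (-1.8388, 0.9356, -5.2312)
step 4: θ'=-5.9812 (R=-4.0000) → pose (0.4452, 2.7712, -5.9812)
step 5: θ'=-6.3562 (R=-1.0000) → pose (0.8155, 2.8138, -6.3562)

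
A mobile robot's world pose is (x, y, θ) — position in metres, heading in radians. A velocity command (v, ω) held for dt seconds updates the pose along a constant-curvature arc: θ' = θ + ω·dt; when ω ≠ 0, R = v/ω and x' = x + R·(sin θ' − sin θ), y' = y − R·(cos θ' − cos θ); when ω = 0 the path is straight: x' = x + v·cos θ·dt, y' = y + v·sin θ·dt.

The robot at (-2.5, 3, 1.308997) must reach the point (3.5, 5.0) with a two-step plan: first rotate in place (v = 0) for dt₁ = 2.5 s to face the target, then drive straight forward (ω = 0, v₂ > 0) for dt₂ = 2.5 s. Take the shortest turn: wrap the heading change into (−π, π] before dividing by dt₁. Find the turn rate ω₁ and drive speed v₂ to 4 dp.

heading to target = atan2(5−3, 3.5−-2.5) = 0.3218
Δθ = wrap(0.3218 − 1.3090) = -0.9872; ω₁ = Δθ/dt₁ = -0.3949
distance = √((3.5−-2.5)² + (5−3)²) = 6.3246; v₂ = distance/dt₂ = 2.5298

ω₁ = -0.3949, v₂ = 2.5298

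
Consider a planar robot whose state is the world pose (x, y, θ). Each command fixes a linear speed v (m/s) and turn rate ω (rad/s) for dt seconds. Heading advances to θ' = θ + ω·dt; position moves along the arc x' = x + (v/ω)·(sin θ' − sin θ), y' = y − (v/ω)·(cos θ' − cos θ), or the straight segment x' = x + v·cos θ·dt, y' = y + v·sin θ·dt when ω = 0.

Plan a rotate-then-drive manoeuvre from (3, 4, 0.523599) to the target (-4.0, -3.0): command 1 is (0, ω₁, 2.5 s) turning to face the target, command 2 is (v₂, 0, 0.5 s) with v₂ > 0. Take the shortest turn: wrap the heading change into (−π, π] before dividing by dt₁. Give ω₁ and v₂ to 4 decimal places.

ω₁ = -1.1519, v₂ = 19.7990

heading to target = atan2(-3−4, -4−3) = -2.3562
Δθ = wrap(-2.3562 − 0.5236) = -2.8798; ω₁ = Δθ/dt₁ = -1.1519
distance = √((-4−3)² + (-3−4)²) = 9.8995; v₂ = distance/dt₂ = 19.7990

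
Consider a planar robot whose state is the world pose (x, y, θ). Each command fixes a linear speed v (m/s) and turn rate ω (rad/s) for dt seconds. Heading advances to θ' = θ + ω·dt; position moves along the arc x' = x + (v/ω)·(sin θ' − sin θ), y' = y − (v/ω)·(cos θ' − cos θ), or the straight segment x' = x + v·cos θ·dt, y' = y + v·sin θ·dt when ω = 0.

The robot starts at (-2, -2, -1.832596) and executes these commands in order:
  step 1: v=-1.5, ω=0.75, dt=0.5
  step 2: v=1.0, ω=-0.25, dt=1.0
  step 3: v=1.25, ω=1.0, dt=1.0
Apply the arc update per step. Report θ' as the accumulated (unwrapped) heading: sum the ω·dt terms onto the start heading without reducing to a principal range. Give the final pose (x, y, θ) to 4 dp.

step 1: θ'=-1.4576 (R=-2.0000) → pose (-1.9447, -1.2564, -1.4576)
step 2: θ'=-1.7076 (R=-4.0000) → pose (-1.9564, -2.2538, -1.7076)
step 3: θ'=-0.7076 (R=1.2500) → pose (-1.5306, -3.3741, -0.7076)

(-1.5306, -3.3741, -0.7076)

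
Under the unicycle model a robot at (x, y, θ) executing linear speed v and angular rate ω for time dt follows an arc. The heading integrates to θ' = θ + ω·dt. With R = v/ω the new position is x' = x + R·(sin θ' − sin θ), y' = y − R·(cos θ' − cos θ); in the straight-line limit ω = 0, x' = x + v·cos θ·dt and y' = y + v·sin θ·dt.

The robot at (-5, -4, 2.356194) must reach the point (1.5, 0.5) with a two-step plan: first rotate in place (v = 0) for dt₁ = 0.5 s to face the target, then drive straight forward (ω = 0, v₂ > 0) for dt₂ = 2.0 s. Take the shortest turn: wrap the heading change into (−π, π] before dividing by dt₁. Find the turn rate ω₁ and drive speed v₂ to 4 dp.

ω₁ = -3.5013, v₂ = 3.9528

heading to target = atan2(0.5−-4, 1.5−-5) = 0.6055
Δθ = wrap(0.6055 − 2.3562) = -1.7506; ω₁ = Δθ/dt₁ = -3.5013
distance = √((1.5−-5)² + (0.5−-4)²) = 7.9057; v₂ = distance/dt₂ = 3.9528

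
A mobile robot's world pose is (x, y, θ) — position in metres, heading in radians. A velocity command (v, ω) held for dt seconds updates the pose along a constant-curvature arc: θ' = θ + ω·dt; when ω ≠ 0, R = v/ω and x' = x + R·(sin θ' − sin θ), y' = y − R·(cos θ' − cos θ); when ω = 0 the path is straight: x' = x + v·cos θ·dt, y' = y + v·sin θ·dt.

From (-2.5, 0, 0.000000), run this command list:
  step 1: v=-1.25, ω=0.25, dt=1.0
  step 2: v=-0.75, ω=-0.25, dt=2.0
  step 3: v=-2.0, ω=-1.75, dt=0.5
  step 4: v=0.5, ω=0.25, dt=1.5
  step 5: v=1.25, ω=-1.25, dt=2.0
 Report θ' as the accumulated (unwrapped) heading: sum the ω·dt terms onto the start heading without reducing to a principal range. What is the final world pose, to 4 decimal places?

(-6.3184, -1.8677, -3.2500)

step 1: θ'=0.2500 (R=-5.0000) → pose (-3.7370, -0.1554, 0.2500)
step 2: θ'=-0.2500 (R=3.0000) → pose (-5.2214, -0.1554, -0.2500)
step 3: θ'=-1.1250 (R=1.1429) → pose (-5.9699, 0.4591, -1.1250)
step 4: θ'=-0.7500 (R=2.0000) → pose (-5.5286, -0.1419, -0.7500)
step 5: θ'=-3.2500 (R=-1.0000) → pose (-6.3184, -1.8677, -3.2500)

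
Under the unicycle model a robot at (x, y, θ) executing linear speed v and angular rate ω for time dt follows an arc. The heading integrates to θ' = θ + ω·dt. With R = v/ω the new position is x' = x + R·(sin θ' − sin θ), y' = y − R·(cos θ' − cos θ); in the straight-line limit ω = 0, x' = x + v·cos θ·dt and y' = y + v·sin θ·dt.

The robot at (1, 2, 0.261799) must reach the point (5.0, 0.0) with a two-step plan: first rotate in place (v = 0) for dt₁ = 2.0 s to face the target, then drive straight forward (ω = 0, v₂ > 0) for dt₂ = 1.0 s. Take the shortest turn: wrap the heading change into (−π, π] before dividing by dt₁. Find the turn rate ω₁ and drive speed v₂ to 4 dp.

ω₁ = -0.3627, v₂ = 4.4721

heading to target = atan2(0−2, 5−1) = -0.4636
Δθ = wrap(-0.4636 − 0.2618) = -0.7254; ω₁ = Δθ/dt₁ = -0.3627
distance = √((5−1)² + (0−2)²) = 4.4721; v₂ = distance/dt₂ = 4.4721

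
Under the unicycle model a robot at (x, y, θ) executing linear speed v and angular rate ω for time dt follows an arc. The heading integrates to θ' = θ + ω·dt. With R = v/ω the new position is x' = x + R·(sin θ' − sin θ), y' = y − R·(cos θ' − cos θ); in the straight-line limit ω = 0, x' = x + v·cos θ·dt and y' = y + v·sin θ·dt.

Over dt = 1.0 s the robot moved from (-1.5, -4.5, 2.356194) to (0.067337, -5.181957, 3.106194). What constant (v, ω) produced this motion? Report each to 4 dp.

v = -1.7500, ω = 0.7500

Δθ = 3.106194 − 2.356194 = 0.750000
ω = Δθ/dt = 0.750000/1.0 = 0.7500
R = Δx/(sin θ' − sin θ) = -2.3333
v = R·ω = -2.3333·0.7500 = -1.7500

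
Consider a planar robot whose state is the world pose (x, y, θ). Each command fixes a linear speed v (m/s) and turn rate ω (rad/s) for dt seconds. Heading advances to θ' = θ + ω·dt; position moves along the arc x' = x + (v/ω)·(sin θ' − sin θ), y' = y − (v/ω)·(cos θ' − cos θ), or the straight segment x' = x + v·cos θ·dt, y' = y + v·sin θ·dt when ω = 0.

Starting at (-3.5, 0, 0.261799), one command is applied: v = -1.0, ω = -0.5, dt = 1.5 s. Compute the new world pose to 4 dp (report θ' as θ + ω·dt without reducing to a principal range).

θ' = 0.2618 + -0.5·1.5 = -0.4882
R = v/ω = -1.0/-0.5 = 2.0000
x' = -3.5 + 2.0000·(sin -0.4882 − sin 0.2618) = -4.9557
y' = 0 − 2.0000·(cos -0.4882 − cos 0.2618) = 0.1655

(-4.9557, 0.1655, -0.4882)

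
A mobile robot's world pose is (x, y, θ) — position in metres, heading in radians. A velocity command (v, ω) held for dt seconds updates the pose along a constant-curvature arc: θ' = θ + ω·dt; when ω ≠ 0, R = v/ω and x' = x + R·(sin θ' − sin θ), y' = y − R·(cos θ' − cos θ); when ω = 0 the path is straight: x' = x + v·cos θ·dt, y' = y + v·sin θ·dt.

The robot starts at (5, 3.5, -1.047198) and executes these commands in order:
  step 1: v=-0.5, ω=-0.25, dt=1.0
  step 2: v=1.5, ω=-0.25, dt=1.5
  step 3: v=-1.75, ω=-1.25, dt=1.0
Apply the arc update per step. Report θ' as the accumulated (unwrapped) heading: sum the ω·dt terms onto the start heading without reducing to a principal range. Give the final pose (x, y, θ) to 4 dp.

(6.0869, 2.9558, -2.9222)

step 1: θ'=-1.2972 (R=2.0000) → pose (4.8064, 3.9596, -1.2972)
step 2: θ'=-1.6722 (R=-6.0000) → pose (4.9988, 1.7310, -1.6722)
step 3: θ'=-2.9222 (R=1.4000) → pose (6.0869, 2.9558, -2.9222)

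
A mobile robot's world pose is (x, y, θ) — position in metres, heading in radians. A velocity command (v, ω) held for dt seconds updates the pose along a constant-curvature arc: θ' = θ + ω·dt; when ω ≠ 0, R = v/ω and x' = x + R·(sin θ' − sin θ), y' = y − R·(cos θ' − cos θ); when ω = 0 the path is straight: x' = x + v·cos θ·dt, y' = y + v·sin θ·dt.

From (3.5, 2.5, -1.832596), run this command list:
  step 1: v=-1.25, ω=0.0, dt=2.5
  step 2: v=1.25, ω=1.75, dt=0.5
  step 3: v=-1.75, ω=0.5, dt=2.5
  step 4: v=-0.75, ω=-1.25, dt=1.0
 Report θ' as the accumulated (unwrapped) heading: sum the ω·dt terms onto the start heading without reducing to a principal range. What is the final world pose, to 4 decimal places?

step 1: θ'=-1.8326 (straight) → pose (4.3088, 5.5185, -1.8326)
step 2: θ'=-0.9576 (R=0.7143) → pose (4.4146, 4.9226, -0.9576)
step 3: θ'=0.2924 (R=-3.5000) → pose (0.5434, 6.2598, 0.2924)
step 4: θ'=-0.9576 (R=0.6000) → pose (-0.1203, 6.4891, -0.9576)

(-0.1203, 6.4891, -0.9576)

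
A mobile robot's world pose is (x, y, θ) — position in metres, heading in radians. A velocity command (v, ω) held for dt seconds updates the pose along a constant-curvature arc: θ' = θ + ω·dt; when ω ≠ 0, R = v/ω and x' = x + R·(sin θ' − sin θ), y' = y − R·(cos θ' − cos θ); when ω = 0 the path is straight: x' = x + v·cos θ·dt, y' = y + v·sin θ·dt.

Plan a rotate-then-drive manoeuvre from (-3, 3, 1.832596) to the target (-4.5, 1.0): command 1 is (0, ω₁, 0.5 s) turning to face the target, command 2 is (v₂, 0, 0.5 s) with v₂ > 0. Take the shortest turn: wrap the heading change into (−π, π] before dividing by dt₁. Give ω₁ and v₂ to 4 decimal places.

ω₁ = 4.4726, v₂ = 5.0000

heading to target = atan2(1−3, -4.5−-3) = -2.2143
Δθ = wrap(-2.2143 − 1.8326) = 2.2363; ω₁ = Δθ/dt₁ = 4.4726
distance = √((-4.5−-3)² + (1−3)²) = 2.5000; v₂ = distance/dt₂ = 5.0000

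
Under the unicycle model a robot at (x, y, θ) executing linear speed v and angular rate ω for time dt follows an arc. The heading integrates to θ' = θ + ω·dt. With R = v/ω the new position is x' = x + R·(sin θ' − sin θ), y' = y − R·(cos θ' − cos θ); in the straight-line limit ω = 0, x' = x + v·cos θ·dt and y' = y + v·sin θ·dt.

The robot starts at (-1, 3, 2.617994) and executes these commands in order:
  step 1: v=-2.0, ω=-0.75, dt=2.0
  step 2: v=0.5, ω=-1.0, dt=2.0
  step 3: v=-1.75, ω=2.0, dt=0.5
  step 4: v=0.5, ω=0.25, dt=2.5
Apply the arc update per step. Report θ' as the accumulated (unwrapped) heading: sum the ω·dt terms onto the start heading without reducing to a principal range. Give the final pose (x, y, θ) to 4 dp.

step 1: θ'=1.1180 (R=2.6667) → pose (0.0646, -0.4760, 1.1180)
step 2: θ'=-0.8820 (R=-0.5000) → pose (0.9002, -0.3770, -0.8820)
step 3: θ'=0.1180 (R=-0.8750) → pose (0.1217, -0.0642, 0.1180)
step 4: θ'=0.7430 (R=2.0000) → pose (1.2393, 0.4490, 0.7430)

(1.2393, 0.4490, 0.7430)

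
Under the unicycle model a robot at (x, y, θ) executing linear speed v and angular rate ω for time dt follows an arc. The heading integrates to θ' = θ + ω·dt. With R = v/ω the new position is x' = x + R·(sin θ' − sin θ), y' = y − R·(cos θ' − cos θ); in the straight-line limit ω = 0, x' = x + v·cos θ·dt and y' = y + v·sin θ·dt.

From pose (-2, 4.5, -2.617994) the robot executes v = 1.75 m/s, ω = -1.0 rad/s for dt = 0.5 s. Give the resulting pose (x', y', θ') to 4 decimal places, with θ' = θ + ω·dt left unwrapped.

(-2.8337, 4.2660, -3.1180)

θ' = -2.6180 + -1.0·0.5 = -3.1180
R = v/ω = 1.75/-1.0 = -1.7500
x' = -2 + -1.7500·(sin -3.1180 − sin -2.6180) = -2.8337
y' = 4.5 − -1.7500·(cos -3.1180 − cos -2.6180) = 4.2660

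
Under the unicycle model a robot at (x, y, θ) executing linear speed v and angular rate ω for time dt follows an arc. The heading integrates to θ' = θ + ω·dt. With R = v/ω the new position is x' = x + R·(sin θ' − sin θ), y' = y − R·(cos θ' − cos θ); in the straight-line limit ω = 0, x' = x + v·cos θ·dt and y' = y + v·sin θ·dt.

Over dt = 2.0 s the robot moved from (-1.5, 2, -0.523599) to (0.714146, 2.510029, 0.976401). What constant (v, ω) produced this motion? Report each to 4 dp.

Δθ = 0.976401 − -0.523599 = 1.500000
ω = Δθ/dt = 1.500000/2.0 = 0.7500
R = Δx/(sin θ' − sin θ) = 1.6667
v = R·ω = 1.6667·0.7500 = 1.2500

v = 1.2500, ω = 0.7500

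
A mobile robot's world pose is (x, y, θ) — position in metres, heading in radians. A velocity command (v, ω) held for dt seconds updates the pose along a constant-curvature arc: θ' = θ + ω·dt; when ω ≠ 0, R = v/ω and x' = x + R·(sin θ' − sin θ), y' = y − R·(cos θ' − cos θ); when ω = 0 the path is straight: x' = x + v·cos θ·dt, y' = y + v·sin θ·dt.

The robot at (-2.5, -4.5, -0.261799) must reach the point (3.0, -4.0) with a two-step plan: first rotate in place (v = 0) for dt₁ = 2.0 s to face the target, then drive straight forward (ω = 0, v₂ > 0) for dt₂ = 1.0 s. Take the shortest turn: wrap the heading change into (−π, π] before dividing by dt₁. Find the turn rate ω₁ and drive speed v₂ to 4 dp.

ω₁ = 0.1762, v₂ = 5.5227

heading to target = atan2(-4−-4.5, 3−-2.5) = 0.0907
Δθ = wrap(0.0907 − -0.2618) = 0.3525; ω₁ = Δθ/dt₁ = 0.1762
distance = √((3−-2.5)² + (-4−-4.5)²) = 5.5227; v₂ = distance/dt₂ = 5.5227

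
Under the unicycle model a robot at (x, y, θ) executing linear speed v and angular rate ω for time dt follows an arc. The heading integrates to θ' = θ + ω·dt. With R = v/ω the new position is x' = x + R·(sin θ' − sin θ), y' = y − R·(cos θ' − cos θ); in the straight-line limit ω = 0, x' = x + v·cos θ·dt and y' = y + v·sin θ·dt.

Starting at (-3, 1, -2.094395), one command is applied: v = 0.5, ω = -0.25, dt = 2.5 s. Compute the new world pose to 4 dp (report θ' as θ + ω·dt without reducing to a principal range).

(-3.9125, 0.1756, -2.7194)

θ' = -2.0944 + -0.25·2.5 = -2.7194
R = v/ω = 0.5/-0.25 = -2.0000
x' = -3 + -2.0000·(sin -2.7194 − sin -2.0944) = -3.9125
y' = 1 − -2.0000·(cos -2.7194 − cos -2.0944) = 0.1756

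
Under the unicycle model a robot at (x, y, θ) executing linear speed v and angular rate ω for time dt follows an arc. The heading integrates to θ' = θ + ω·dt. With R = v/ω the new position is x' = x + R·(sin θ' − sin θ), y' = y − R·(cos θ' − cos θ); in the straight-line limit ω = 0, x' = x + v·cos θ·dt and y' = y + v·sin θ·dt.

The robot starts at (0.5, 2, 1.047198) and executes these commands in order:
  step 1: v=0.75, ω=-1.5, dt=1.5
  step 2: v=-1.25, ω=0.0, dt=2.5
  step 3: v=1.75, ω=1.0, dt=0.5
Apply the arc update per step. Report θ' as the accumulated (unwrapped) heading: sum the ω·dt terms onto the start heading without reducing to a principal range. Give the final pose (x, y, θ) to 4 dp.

step 1: θ'=-1.2028 (R=-0.5000) → pose (1.3995, 1.9299, -1.2028)
step 2: θ'=-1.2028 (straight) → pose (0.2753, 4.8457, -1.2028)
step 3: θ'=-0.7028 (R=1.7500) → pose (0.7770, 4.1399, -0.7028)

(0.7770, 4.1399, -0.7028)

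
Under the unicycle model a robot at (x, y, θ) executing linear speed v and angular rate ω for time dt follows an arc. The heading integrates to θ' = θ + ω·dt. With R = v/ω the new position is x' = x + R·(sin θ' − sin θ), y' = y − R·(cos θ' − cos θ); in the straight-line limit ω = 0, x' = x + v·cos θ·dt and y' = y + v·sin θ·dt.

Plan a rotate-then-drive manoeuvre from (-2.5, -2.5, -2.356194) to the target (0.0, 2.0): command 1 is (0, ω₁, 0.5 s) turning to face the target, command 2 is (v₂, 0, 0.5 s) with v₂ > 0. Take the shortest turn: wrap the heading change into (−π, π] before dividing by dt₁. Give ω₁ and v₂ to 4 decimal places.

ω₁ = -5.7266, v₂ = 10.2956

heading to target = atan2(2−-2.5, 0−-2.5) = 1.0637
Δθ = wrap(1.0637 − -2.3562) = -2.8633; ω₁ = Δθ/dt₁ = -5.7266
distance = √((0−-2.5)² + (2−-2.5)²) = 5.1478; v₂ = distance/dt₂ = 10.2956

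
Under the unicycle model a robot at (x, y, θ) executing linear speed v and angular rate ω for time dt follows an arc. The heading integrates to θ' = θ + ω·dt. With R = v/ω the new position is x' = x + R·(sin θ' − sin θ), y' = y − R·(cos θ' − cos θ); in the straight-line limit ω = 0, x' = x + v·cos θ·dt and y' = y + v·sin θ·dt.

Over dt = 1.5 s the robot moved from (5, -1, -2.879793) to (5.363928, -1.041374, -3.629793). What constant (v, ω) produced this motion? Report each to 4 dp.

Δθ = -3.629793 − -2.879793 = -0.750000
ω = Δθ/dt = -0.750000/1.5 = -0.5000
R = Δx/(sin θ' − sin θ) = 0.5000
v = R·ω = 0.5000·-0.5000 = -0.2500

v = -0.2500, ω = -0.5000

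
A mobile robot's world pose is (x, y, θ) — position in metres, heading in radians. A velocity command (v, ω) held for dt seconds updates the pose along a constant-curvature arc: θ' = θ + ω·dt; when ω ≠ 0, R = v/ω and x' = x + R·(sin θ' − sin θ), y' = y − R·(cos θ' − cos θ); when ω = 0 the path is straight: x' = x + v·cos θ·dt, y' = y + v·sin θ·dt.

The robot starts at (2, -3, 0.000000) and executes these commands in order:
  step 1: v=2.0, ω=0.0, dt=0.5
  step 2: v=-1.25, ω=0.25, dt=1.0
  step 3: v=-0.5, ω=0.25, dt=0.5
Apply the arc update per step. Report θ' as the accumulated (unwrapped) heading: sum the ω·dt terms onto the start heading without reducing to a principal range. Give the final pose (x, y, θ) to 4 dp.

(1.5252, -3.2322, 0.3750)

step 1: θ'=0.0000 (straight) → pose (3.0000, -3.0000, 0.0000)
step 2: θ'=0.2500 (R=-5.0000) → pose (1.7630, -3.1554, 0.2500)
step 3: θ'=0.3750 (R=-2.0000) → pose (1.5252, -3.2322, 0.3750)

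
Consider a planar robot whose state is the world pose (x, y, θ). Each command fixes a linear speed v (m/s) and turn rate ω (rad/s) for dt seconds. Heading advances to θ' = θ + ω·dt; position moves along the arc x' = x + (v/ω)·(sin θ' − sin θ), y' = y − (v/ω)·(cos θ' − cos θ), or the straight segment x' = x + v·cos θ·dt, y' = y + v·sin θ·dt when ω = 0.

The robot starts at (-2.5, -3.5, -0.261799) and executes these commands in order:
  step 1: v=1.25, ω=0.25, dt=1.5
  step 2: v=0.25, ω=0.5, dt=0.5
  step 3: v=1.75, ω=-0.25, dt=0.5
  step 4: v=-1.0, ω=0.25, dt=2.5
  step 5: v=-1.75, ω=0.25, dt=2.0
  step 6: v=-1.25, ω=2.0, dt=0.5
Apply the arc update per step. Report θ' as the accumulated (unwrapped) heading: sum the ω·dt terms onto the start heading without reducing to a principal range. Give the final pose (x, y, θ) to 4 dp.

(-3.1381, -8.3181, 2.3632)

step 1: θ'=0.1132 (R=5.0000) → pose (-0.6411, -3.6384, 0.1132)
step 2: θ'=0.3632 (R=0.5000) → pose (-0.5200, -3.6090, 0.3632)
step 3: θ'=0.2382 (R=-7.0000) → pose (0.3152, -3.3500, 0.2382)
step 4: θ'=0.8632 (R=-4.0000) → pose (-1.7807, -4.6370, 0.8632)
step 5: θ'=1.3632 (R=-7.0000) → pose (-3.3109, -7.7443, 1.3632)
step 6: θ'=2.3632 (R=-0.6250) → pose (-3.1381, -8.3181, 2.3632)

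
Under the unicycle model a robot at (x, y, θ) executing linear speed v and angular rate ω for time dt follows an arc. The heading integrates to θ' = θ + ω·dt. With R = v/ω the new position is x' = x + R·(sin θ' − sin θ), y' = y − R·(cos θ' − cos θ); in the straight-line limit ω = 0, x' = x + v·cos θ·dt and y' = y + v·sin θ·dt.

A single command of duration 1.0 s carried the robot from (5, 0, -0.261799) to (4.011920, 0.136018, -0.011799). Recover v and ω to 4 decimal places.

Δθ = -0.011799 − -0.261799 = 0.250000
ω = Δθ/dt = 0.250000/1.0 = 0.2500
R = Δx/(sin θ' − sin θ) = -4.0000
v = R·ω = -4.0000·0.2500 = -1.0000

v = -1.0000, ω = 0.2500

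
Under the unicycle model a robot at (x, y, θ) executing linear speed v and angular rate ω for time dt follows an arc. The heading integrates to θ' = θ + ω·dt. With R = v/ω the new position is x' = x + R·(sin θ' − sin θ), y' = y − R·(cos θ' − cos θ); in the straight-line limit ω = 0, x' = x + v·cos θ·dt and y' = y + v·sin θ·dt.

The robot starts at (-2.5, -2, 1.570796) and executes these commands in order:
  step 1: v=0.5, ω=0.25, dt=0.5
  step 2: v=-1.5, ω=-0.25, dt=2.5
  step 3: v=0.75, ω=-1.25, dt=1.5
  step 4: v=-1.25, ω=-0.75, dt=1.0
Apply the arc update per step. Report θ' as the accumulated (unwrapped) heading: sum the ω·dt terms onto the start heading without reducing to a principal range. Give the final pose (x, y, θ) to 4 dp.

step 1: θ'=1.6958 (R=2.0000) → pose (-2.5156, -1.7507, 1.6958)
step 2: θ'=1.0708 (R=6.0000) → pose (-3.2033, -5.3753, 1.0708)
step 3: θ'=-0.8042 (R=-0.6000) → pose (-2.2446, -5.2467, -0.8042)
step 4: θ'=-1.5542 (R=1.6667) → pose (-2.7106, -4.1182, -1.5542)

(-2.7106, -4.1182, -1.5542)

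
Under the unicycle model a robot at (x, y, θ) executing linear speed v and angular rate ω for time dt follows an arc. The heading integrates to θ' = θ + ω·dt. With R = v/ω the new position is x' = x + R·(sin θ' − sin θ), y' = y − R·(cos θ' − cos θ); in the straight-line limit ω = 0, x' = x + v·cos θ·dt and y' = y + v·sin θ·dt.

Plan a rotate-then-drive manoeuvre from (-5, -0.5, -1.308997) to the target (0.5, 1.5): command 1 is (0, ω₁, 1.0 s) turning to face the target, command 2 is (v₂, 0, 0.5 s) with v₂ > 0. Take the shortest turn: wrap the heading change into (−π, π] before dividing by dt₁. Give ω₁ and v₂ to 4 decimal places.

ω₁ = 1.6578, v₂ = 11.7047

heading to target = atan2(1.5−-0.5, 0.5−-5) = 0.3488
Δθ = wrap(0.3488 − -1.3090) = 1.6578; ω₁ = Δθ/dt₁ = 1.6578
distance = √((0.5−-5)² + (1.5−-0.5)²) = 5.8523; v₂ = distance/dt₂ = 11.7047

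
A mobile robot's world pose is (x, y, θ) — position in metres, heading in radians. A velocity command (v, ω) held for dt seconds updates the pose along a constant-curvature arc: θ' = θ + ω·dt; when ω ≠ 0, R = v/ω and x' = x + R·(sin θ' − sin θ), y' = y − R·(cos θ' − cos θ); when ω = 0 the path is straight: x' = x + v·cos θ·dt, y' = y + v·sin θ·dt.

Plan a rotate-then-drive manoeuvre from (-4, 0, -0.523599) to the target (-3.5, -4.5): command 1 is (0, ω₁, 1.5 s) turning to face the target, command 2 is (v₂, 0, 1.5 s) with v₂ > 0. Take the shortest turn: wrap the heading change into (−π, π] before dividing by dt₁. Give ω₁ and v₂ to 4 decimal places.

ω₁ = -0.6244, v₂ = 3.0185

heading to target = atan2(-4.5−0, -3.5−-4) = -1.4601
Δθ = wrap(-1.4601 − -0.5236) = -0.9365; ω₁ = Δθ/dt₁ = -0.6244
distance = √((-3.5−-4)² + (-4.5−0)²) = 4.5277; v₂ = distance/dt₂ = 3.0185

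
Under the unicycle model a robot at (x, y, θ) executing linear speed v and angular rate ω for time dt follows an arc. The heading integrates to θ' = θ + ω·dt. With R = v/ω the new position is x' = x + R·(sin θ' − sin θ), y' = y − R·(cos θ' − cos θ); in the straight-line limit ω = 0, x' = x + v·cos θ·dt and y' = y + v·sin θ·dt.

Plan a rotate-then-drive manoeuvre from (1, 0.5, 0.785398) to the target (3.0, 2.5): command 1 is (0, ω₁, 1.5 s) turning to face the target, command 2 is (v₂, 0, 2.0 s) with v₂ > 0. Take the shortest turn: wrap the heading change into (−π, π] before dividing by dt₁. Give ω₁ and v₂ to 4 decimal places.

heading to target = atan2(2.5−0.5, 3−1) = 0.7854
Δθ = wrap(0.7854 − 0.7854) = 0.0000; ω₁ = Δθ/dt₁ = 0.0000
distance = √((3−1)² + (2.5−0.5)²) = 2.8284; v₂ = distance/dt₂ = 1.4142

ω₁ = 0.0000, v₂ = 1.4142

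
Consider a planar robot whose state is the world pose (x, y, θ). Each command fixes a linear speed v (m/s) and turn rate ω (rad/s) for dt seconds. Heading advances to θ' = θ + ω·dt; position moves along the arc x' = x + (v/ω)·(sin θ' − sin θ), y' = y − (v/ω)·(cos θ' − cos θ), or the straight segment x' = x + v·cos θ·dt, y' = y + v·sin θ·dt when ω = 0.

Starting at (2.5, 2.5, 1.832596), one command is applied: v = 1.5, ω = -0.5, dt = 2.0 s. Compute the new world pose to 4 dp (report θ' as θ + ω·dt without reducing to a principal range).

θ' = 1.8326 + -0.5·2.0 = 0.8326
R = v/ω = 1.5/-0.5 = -3.0000
x' = 2.5 + -3.0000·(sin 0.8326 − sin 1.8326) = 3.1787
y' = 2.5 − -3.0000·(cos 0.8326 − cos 1.8326) = 5.2953

(3.1787, 5.2953, 0.8326)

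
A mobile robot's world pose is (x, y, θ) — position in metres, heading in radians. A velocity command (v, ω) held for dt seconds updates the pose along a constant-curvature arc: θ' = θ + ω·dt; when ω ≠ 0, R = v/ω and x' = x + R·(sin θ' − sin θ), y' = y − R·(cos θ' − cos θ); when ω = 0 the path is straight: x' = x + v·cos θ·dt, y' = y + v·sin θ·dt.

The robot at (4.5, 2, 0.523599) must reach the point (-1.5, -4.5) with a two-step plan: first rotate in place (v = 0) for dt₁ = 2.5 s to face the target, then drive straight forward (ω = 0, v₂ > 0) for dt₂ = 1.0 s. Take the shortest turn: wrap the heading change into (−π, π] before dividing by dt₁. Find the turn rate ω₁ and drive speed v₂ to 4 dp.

ω₁ = -1.1359, v₂ = 8.8459

heading to target = atan2(-4.5−2, -1.5−4.5) = -2.3162
Δθ = wrap(-2.3162 − 0.5236) = -2.8398; ω₁ = Δθ/dt₁ = -1.1359
distance = √((-1.5−4.5)² + (-4.5−2)²) = 8.8459; v₂ = distance/dt₂ = 8.8459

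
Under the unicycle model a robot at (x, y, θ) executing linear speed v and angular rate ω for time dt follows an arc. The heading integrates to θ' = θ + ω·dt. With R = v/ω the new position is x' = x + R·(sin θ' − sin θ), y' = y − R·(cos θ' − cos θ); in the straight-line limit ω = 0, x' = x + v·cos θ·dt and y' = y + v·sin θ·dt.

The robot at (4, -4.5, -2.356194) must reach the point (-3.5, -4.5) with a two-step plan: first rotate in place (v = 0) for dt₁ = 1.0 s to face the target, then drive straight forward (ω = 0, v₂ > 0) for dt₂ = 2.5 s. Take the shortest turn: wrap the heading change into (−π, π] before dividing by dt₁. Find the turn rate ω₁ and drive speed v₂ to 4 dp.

heading to target = atan2(-4.5−-4.5, -3.5−4) = 3.1416
Δθ = wrap(3.1416 − -2.3562) = -0.7854; ω₁ = Δθ/dt₁ = -0.7854
distance = √((-3.5−4)² + (-4.5−-4.5)²) = 7.5000; v₂ = distance/dt₂ = 3.0000

ω₁ = -0.7854, v₂ = 3.0000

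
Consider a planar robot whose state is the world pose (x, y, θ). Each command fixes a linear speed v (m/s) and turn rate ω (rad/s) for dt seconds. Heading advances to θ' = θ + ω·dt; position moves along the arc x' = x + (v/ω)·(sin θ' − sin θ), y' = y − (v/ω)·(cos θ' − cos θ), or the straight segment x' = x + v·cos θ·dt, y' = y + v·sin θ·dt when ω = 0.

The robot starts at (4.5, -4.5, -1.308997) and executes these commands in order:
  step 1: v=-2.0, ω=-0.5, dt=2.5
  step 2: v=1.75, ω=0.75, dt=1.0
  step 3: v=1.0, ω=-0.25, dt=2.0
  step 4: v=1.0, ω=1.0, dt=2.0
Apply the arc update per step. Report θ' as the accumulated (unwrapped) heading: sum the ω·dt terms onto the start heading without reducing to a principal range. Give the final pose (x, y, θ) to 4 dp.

step 1: θ'=-2.5590 (R=4.0000) → pose (6.1629, -0.1246, -2.5590)
step 2: θ'=-1.8090 (R=2.3333) → pose (5.1793, -1.5224, -1.8090)
step 3: θ'=-2.3090 (R=-4.0000) → pose (4.2509, -3.2704, -2.3090)
step 4: θ'=-0.3090 (R=1.0000) → pose (4.6865, -4.8960, -0.3090)

(4.6865, -4.8960, -0.3090)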